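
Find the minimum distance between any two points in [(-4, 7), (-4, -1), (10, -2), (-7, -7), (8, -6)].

Computing all pairwise distances among 5 points:

d((-4, 7), (-4, -1)) = 8.0
d((-4, 7), (10, -2)) = 16.6433
d((-4, 7), (-7, -7)) = 14.3178
d((-4, 7), (8, -6)) = 17.6918
d((-4, -1), (10, -2)) = 14.0357
d((-4, -1), (-7, -7)) = 6.7082
d((-4, -1), (8, -6)) = 13.0
d((10, -2), (-7, -7)) = 17.72
d((10, -2), (8, -6)) = 4.4721 <-- minimum
d((-7, -7), (8, -6)) = 15.0333

Closest pair: (10, -2) and (8, -6) with distance 4.4721

The closest pair is (10, -2) and (8, -6) with Euclidean distance 4.4721. For 5 points, brute-force pairwise comparison is shown above. For large n, the divide-and-conquer algorithm (sort by x, recurse on halves, check the dividing strip) achieves O(n log n).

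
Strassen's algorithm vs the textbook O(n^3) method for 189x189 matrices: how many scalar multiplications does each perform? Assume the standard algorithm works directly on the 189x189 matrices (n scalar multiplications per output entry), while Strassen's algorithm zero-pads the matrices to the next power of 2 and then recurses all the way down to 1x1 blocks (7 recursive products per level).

Matrix multiplication for 189x189 matrices:

Strassen's algorithm requires power-of-2 dimensions. Pad 189x189 to 256x256 (next power of 2).

Standard algorithm: 189^3 = 6751269 multiplications
Strassen's algorithm: 7^(log2(256)) = 7^8 = 5764801 multiplications
Savings: 6751269 - 5764801 = 986468 multiplications

Standard: 6751269 multiplications (189^3). Strassen: 5764801 multiplications (7^8, after padding to 256x256). Strassen reduces 8 recursive multiplications to 7 at each level.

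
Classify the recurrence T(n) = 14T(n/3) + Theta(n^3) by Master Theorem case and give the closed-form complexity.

Master Theorem for T(n) = 14T(n/3) + O(n^3):

a = 14, b = 3, c = 3
log_b(a) = log_3(14) = 2.4022

Case 3: c = 3 > log_3(14) = 2.4022
T(n) = O(n^3) = O(n^3)

For T(n) = 14T(n/3) + O(n^3): log_3(14) = 2.4022. This is Case 3 of the Master Theorem (c > log_b(a), work dominated by root), giving O(n^3).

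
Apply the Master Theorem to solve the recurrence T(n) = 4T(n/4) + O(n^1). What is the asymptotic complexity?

Master Theorem for T(n) = 4T(n/4) + O(n^1):

a = 4, b = 4, c = 1
log_b(a) = log_4(4) = 1.0000

Case 2: c = 1 = log_4(4) = 1.0000
T(n) = O(n^1 log n) = O(n log n)

For T(n) = 4T(n/4) + O(n^1): log_4(4) = 1.0000. This is Case 2 of the Master Theorem (c = log_b(a), equal work at all levels), giving O(n log n).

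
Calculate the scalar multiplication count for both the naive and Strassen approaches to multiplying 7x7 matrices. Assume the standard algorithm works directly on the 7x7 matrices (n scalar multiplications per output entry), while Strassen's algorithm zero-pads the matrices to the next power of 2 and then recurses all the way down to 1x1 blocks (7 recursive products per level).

Matrix multiplication for 7x7 matrices:

Strassen's algorithm requires power-of-2 dimensions. Pad 7x7 to 8x8 (next power of 2).

Standard algorithm: 7^3 = 343 multiplications
Strassen's algorithm: 7^(log2(8)) = 7^3 = 343 multiplications
Savings: 343 - 343 = 0 multiplications

Standard: 343 multiplications (7^3). Strassen: 343 multiplications (7^3, after padding to 8x8). Strassen reduces 8 recursive multiplications to 7 at each level.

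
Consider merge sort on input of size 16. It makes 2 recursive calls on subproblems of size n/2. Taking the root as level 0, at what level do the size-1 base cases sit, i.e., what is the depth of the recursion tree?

For divide and conquer with division factor 2:

Problem sizes at each level:
Level 0: 16
Level 1: 8
Level 2: 4
Level 3: 2
Level 4: 1

The root is level 0 and the size-1 base case is level 4 (the tree spans levels 0 through 4, i.e. 5 levels counting the root), so the depth is the number of divisions: log_2(16) = 4

The recursion tree depth is log_2(16) = 4. At each level, the problem size is divided by 2, so it takes 4 divisions to reduce to a base case of size 1. The algorithm makes 2 recursive calls at each level.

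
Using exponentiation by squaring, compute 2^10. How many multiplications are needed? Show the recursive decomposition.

Computing 2^10 by squaring (build up from 2^1; each line after the first costs one multiplication):

2^1 = 2
2^2 = (2^1)^2 = 2^2 = 4
2^4 = (2^2)^2 = 4^2 = 16
2^5 = 2 * 2^4 = 2 * 16 = 32
2^10 = (2^5)^2 = 32^2 = 1024

Result: 1024
Multiplications needed: 4 (4 lines after 2^1)

2^10 = 1024. Using exponentiation by squaring, this requires 4 multiplications. The key idea: if the exponent is even, square the half-power; if odd, multiply by the base once.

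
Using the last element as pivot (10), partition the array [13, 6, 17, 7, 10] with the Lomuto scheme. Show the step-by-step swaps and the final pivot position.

Lomuto partition with pivot = 10:

Initial array: [13, 6, 17, 7, 10]

arr[0]=13 > 10: no swap
arr[1]=6 <= 10: swap with position 0, array becomes [6, 13, 17, 7, 10]
arr[2]=17 > 10: no swap
arr[3]=7 <= 10: swap with position 1, array becomes [6, 7, 17, 13, 10]

Place pivot at position 2: [6, 7, 10, 13, 17]
Pivot position: 2

After partitioning with pivot 10, the array becomes [6, 7, 10, 13, 17]. The pivot is placed at index 2. All elements to the left of the pivot are <= 10, and all elements to the right are > 10.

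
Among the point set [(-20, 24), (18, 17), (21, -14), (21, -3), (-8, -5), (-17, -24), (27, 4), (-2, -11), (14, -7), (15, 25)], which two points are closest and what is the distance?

Computing all pairwise distances among 10 points:

d((-20, 24), (18, 17)) = 38.6394
d((-20, 24), (21, -14)) = 55.9017
d((-20, 24), (21, -3)) = 49.0918
d((-20, 24), (-8, -5)) = 31.3847
d((-20, 24), (-17, -24)) = 48.0937
d((-20, 24), (27, 4)) = 51.0784
d((-20, 24), (-2, -11)) = 39.3573
d((-20, 24), (14, -7)) = 46.0109
d((-20, 24), (15, 25)) = 35.0143
d((18, 17), (21, -14)) = 31.1448
d((18, 17), (21, -3)) = 20.2237
d((18, 17), (-8, -5)) = 34.0588
d((18, 17), (-17, -24)) = 53.9073
d((18, 17), (27, 4)) = 15.8114
d((18, 17), (-2, -11)) = 34.4093
d((18, 17), (14, -7)) = 24.3311
d((18, 17), (15, 25)) = 8.544
d((21, -14), (21, -3)) = 11.0
d((21, -14), (-8, -5)) = 30.3645
d((21, -14), (-17, -24)) = 39.2938
d((21, -14), (27, 4)) = 18.9737
d((21, -14), (-2, -11)) = 23.1948
d((21, -14), (14, -7)) = 9.8995
d((21, -14), (15, 25)) = 39.4588
d((21, -3), (-8, -5)) = 29.0689
d((21, -3), (-17, -24)) = 43.4166
d((21, -3), (27, 4)) = 9.2195
d((21, -3), (-2, -11)) = 24.3516
d((21, -3), (14, -7)) = 8.0623 <-- minimum
d((21, -3), (15, 25)) = 28.6356
d((-8, -5), (-17, -24)) = 21.0238
d((-8, -5), (27, 4)) = 36.1386
d((-8, -5), (-2, -11)) = 8.4853
d((-8, -5), (14, -7)) = 22.0907
d((-8, -5), (15, 25)) = 37.8021
d((-17, -24), (27, 4)) = 52.1536
d((-17, -24), (-2, -11)) = 19.8494
d((-17, -24), (14, -7)) = 35.3553
d((-17, -24), (15, 25)) = 58.5235
d((27, 4), (-2, -11)) = 32.6497
d((27, 4), (14, -7)) = 17.0294
d((27, 4), (15, 25)) = 24.1868
d((-2, -11), (14, -7)) = 16.4924
d((-2, -11), (15, 25)) = 39.8121
d((14, -7), (15, 25)) = 32.0156

Closest pair: (21, -3) and (14, -7) with distance 8.0623

The closest pair is (21, -3) and (14, -7) with Euclidean distance 8.0623. For 10 points, brute-force pairwise comparison is shown above. For large n, the divide-and-conquer algorithm (sort by x, recurse on halves, check the dividing strip) achieves O(n log n).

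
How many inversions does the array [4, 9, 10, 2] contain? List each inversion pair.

Finding inversions in [4, 9, 10, 2]:

(0, 3): arr[0]=4 > arr[3]=2
(1, 3): arr[1]=9 > arr[3]=2
(2, 3): arr[2]=10 > arr[3]=2

Total inversions: 3

The array has 3 inversion(s): (0,3), (1,3), (2,3). Each pair (i,j) satisfies i < j and arr[i] > arr[j].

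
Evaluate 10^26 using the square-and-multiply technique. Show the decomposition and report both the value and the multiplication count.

Computing 10^26 by squaring (build up from 10^1; each line after the first costs one multiplication):

10^1 = 10
10^2 = (10^1)^2 = 10^2 = 100
10^3 = 10 * 10^2 = 10 * 100 = 1000
10^6 = (10^3)^2 = 1000^2 = 1000000
10^12 = (10^6)^2 = 1000000^2 = 1000000000000
10^13 = 10 * 10^12 = 10 * 1000000000000 = 10000000000000
10^26 = (10^13)^2 = 10000000000000^2 = 100000000000000000000000000

Result: 100000000000000000000000000
Multiplications needed: 6 (6 lines after 10^1)

10^26 = 100000000000000000000000000. Using exponentiation by squaring, this requires 6 multiplications. The key idea: if the exponent is even, square the half-power; if odd, multiply by the base once.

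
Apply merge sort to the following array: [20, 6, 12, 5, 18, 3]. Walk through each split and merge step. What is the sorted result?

Merge sort trace:

Split: [20, 6, 12, 5, 18, 3] -> [20, 6, 12] and [5, 18, 3]
  Split: [20, 6, 12] -> [20] and [6, 12]
    Split: [6, 12] -> [6] and [12]
    Merge: [6] + [12] -> [6, 12]
  Merge: [20] + [6, 12] -> [6, 12, 20]
  Split: [5, 18, 3] -> [5] and [18, 3]
    Split: [18, 3] -> [18] and [3]
    Merge: [18] + [3] -> [3, 18]
  Merge: [5] + [3, 18] -> [3, 5, 18]
Merge: [6, 12, 20] + [3, 5, 18] -> [3, 5, 6, 12, 18, 20]

Final sorted array: [3, 5, 6, 12, 18, 20]

The merge sort proceeds by recursively splitting the array and merging sorted halves.
After all merges, the sorted array is [3, 5, 6, 12, 18, 20].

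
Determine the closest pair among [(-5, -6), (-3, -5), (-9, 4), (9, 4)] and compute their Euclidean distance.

Computing all pairwise distances among 4 points:

d((-5, -6), (-3, -5)) = 2.2361 <-- minimum
d((-5, -6), (-9, 4)) = 10.7703
d((-5, -6), (9, 4)) = 17.2047
d((-3, -5), (-9, 4)) = 10.8167
d((-3, -5), (9, 4)) = 15.0
d((-9, 4), (9, 4)) = 18.0

Closest pair: (-5, -6) and (-3, -5) with distance 2.2361

The closest pair is (-5, -6) and (-3, -5) with Euclidean distance 2.2361. For 4 points, brute-force pairwise comparison is shown above. For large n, the divide-and-conquer algorithm (sort by x, recurse on halves, check the dividing strip) achieves O(n log n).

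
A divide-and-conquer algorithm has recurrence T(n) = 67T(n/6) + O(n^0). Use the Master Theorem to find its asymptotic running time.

Master Theorem for T(n) = 67T(n/6) + O(n^0):

a = 67, b = 6, c = 0
log_b(a) = log_6(67) = 2.3467

Case 1: c = 0 < log_6(67) = 2.3467
T(n) = O(n^(log_6 67))

For T(n) = 67T(n/6) + O(n^0): log_6(67) = 2.3467. This is Case 1 of the Master Theorem (c < log_b(a), work dominated by leaves), giving O(n^(log_6 67)).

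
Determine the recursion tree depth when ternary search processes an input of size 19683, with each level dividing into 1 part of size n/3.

For divide and conquer with division factor 3:

Problem sizes at each level:
Level 0: 19683
Level 1: 6561
Level 2: 2187
Level 3: 729
Level 4: 243
Level 5: 81
Level 6: 27
Level 7: 9
Level 8: 3
Level 9: 1

The root is level 0 and the size-1 base case is level 9 (the tree spans levels 0 through 9, i.e. 10 levels counting the root), so the depth is the number of divisions: log_3(19683) = 9

The recursion tree depth is log_3(19683) = 9. At each level, the problem size is divided by 3, so it takes 9 divisions to reduce to a base case of size 1. The algorithm makes 1 recursive call at each level.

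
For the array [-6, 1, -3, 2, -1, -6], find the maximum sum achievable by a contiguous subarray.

Using Kadane's algorithm on [-6, 1, -3, 2, -1, -6]:

Scanning through the array:
Position 1 (value 1): max_ending_here = 1, max_so_far = 1
Position 2 (value -3): max_ending_here = -2, max_so_far = 1
Position 3 (value 2): max_ending_here = 2, max_so_far = 2
Position 4 (value -1): max_ending_here = 1, max_so_far = 2
Position 5 (value -6): max_ending_here = -5, max_so_far = 2

Maximum subarray: [2]
Maximum sum: 2

The maximum subarray is [2] with sum 2. This subarray runs from index 3 to index 3.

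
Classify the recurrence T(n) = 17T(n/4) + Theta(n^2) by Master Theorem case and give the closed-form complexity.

Master Theorem for T(n) = 17T(n/4) + O(n^2):

a = 17, b = 4, c = 2
log_b(a) = log_4(17) = 2.0437

Case 1: c = 2 < log_4(17) = 2.0437
T(n) = O(n^(log_4 17))

For T(n) = 17T(n/4) + O(n^2): log_4(17) = 2.0437. This is Case 1 of the Master Theorem (c < log_b(a), work dominated by leaves), giving O(n^(log_4 17)).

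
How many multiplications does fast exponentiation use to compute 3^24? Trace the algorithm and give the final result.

Computing 3^24 by squaring (build up from 3^1; each line after the first costs one multiplication):

3^1 = 3
3^2 = (3^1)^2 = 3^2 = 9
3^3 = 3 * 3^2 = 3 * 9 = 27
3^6 = (3^3)^2 = 27^2 = 729
3^12 = (3^6)^2 = 729^2 = 531441
3^24 = (3^12)^2 = 531441^2 = 282429536481

Result: 282429536481
Multiplications needed: 5 (5 lines after 3^1)

3^24 = 282429536481. Using exponentiation by squaring, this requires 5 multiplications. The key idea: if the exponent is even, square the half-power; if odd, multiply by the base once.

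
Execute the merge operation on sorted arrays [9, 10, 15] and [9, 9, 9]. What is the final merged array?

Merging process:

Compare 9 vs 9: take 9 from left. Merged: [9]
Compare 10 vs 9: take 9 from right. Merged: [9, 9]
Compare 10 vs 9: take 9 from right. Merged: [9, 9, 9]
Compare 10 vs 9: take 9 from right. Merged: [9, 9, 9, 9]
Append remaining from left: [10, 15]. Merged: [9, 9, 9, 9, 10, 15]

Final merged array: [9, 9, 9, 9, 10, 15]
Total comparisons: 4

The merged array is [9, 9, 9, 9, 10, 15], requiring 4 comparisons. The merge step runs in O(n) time where n is the total number of elements.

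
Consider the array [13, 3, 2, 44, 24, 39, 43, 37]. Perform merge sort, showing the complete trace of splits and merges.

Merge sort trace:

Split: [13, 3, 2, 44, 24, 39, 43, 37] -> [13, 3, 2, 44] and [24, 39, 43, 37]
  Split: [13, 3, 2, 44] -> [13, 3] and [2, 44]
    Split: [13, 3] -> [13] and [3]
    Merge: [13] + [3] -> [3, 13]
    Split: [2, 44] -> [2] and [44]
    Merge: [2] + [44] -> [2, 44]
  Merge: [3, 13] + [2, 44] -> [2, 3, 13, 44]
  Split: [24, 39, 43, 37] -> [24, 39] and [43, 37]
    Split: [24, 39] -> [24] and [39]
    Merge: [24] + [39] -> [24, 39]
    Split: [43, 37] -> [43] and [37]
    Merge: [43] + [37] -> [37, 43]
  Merge: [24, 39] + [37, 43] -> [24, 37, 39, 43]
Merge: [2, 3, 13, 44] + [24, 37, 39, 43] -> [2, 3, 13, 24, 37, 39, 43, 44]

Final sorted array: [2, 3, 13, 24, 37, 39, 43, 44]

The merge sort proceeds by recursively splitting the array and merging sorted halves.
After all merges, the sorted array is [2, 3, 13, 24, 37, 39, 43, 44].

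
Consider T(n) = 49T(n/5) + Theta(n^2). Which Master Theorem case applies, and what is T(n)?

Master Theorem for T(n) = 49T(n/5) + O(n^2):

a = 49, b = 5, c = 2
log_b(a) = log_5(49) = 2.4181

Case 1: c = 2 < log_5(49) = 2.4181
T(n) = O(n^(log_5 49))

For T(n) = 49T(n/5) + O(n^2): log_5(49) = 2.4181. This is Case 1 of the Master Theorem (c < log_b(a), work dominated by leaves), giving O(n^(log_5 49)).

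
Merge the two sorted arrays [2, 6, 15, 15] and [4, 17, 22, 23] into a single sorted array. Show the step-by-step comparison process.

Merging process:

Compare 2 vs 4: take 2 from left. Merged: [2]
Compare 6 vs 4: take 4 from right. Merged: [2, 4]
Compare 6 vs 17: take 6 from left. Merged: [2, 4, 6]
Compare 15 vs 17: take 15 from left. Merged: [2, 4, 6, 15]
Compare 15 vs 17: take 15 from left. Merged: [2, 4, 6, 15, 15]
Append remaining from right: [17, 22, 23]. Merged: [2, 4, 6, 15, 15, 17, 22, 23]

Final merged array: [2, 4, 6, 15, 15, 17, 22, 23]
Total comparisons: 5

The merged array is [2, 4, 6, 15, 15, 17, 22, 23], requiring 5 comparisons. The merge step runs in O(n) time where n is the total number of elements.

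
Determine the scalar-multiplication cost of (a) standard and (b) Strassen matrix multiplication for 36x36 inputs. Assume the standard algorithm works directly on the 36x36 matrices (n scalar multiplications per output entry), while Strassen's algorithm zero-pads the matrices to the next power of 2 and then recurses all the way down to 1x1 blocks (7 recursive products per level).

Matrix multiplication for 36x36 matrices:

Strassen's algorithm requires power-of-2 dimensions. Pad 36x36 to 64x64 (next power of 2).

Standard algorithm: 36^3 = 46656 multiplications
Strassen's algorithm: 7^(log2(64)) = 7^6 = 117649 multiplications
Difference: 46656 - 117649 = -70993 (Strassen uses MORE here due to padding overhead — for small or just-over-power-of-2 n, padding can outweigh the per-level savings)

Standard: 46656 multiplications (36^3). Strassen: 117649 multiplications (7^6, after padding to 64x64). Strassen reduces 8 recursive multiplications to 7 at each level.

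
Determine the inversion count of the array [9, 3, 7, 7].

Finding inversions in [9, 3, 7, 7]:

(0, 1): arr[0]=9 > arr[1]=3
(0, 2): arr[0]=9 > arr[2]=7
(0, 3): arr[0]=9 > arr[3]=7

Total inversions: 3

The array has 3 inversion(s): (0,1), (0,2), (0,3). Each pair (i,j) satisfies i < j and arr[i] > arr[j].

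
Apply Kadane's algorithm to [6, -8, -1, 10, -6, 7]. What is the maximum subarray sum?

Using Kadane's algorithm on [6, -8, -1, 10, -6, 7]:

Scanning through the array:
Position 1 (value -8): max_ending_here = -2, max_so_far = 6
Position 2 (value -1): max_ending_here = -1, max_so_far = 6
Position 3 (value 10): max_ending_here = 10, max_so_far = 10
Position 4 (value -6): max_ending_here = 4, max_so_far = 10
Position 5 (value 7): max_ending_here = 11, max_so_far = 11

Maximum subarray: [10, -6, 7]
Maximum sum: 11

The maximum subarray is [10, -6, 7] with sum 11. This subarray runs from index 3 to index 5.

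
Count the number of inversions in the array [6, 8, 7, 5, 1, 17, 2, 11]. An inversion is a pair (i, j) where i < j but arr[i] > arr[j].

Finding inversions in [6, 8, 7, 5, 1, 17, 2, 11]:

(0, 3): arr[0]=6 > arr[3]=5
(0, 4): arr[0]=6 > arr[4]=1
(0, 6): arr[0]=6 > arr[6]=2
(1, 2): arr[1]=8 > arr[2]=7
(1, 3): arr[1]=8 > arr[3]=5
(1, 4): arr[1]=8 > arr[4]=1
(1, 6): arr[1]=8 > arr[6]=2
(2, 3): arr[2]=7 > arr[3]=5
(2, 4): arr[2]=7 > arr[4]=1
(2, 6): arr[2]=7 > arr[6]=2
(3, 4): arr[3]=5 > arr[4]=1
(3, 6): arr[3]=5 > arr[6]=2
(5, 6): arr[5]=17 > arr[6]=2
(5, 7): arr[5]=17 > arr[7]=11

Total inversions: 14

The array has 14 inversion(s): (0,3), (0,4), (0,6), (1,2), (1,3), (1,4), (1,6), (2,3), (2,4), (2,6), (3,4), (3,6), (5,6), (5,7). Each pair (i,j) satisfies i < j and arr[i] > arr[j].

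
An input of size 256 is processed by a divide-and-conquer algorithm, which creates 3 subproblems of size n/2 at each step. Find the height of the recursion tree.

For divide and conquer with division factor 2:

Problem sizes at each level:
Level 0: 256
Level 1: 128
Level 2: 64
Level 3: 32
Level 4: 16
Level 5: 8
Level 6: 4
Level 7: 2
Level 8: 1

The root is level 0 and the size-1 base case is level 8 (the tree spans levels 0 through 8, i.e. 9 levels counting the root), so the depth is the number of divisions: log_2(256) = 8

The recursion tree depth is log_2(256) = 8. At each level, the problem size is divided by 2, so it takes 8 divisions to reduce to a base case of size 1. The algorithm makes 3 recursive calls at each level.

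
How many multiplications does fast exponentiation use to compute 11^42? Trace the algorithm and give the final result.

Computing 11^42 by squaring (build up from 11^1; each line after the first costs one multiplication):

11^1 = 11
11^2 = (11^1)^2 = 11^2 = 121
11^4 = (11^2)^2 = 121^2 = 14641
11^5 = 11 * 11^4 = 11 * 14641 = 161051
11^10 = (11^5)^2 = 161051^2 = 25937424601
11^20 = (11^10)^2 = 25937424601^2 = 672749994932560009201
11^21 = 11 * 11^20 = 11 * 672749994932560009201 = 7400249944258160101211
11^42 = (11^21)^2 = 7400249944258160101211^2 = 54763699237492901685126120802225273763666521

Result: 54763699237492901685126120802225273763666521
Multiplications needed: 7 (7 lines after 11^1)

11^42 = 54763699237492901685126120802225273763666521. Using exponentiation by squaring, this requires 7 multiplications. The key idea: if the exponent is even, square the half-power; if odd, multiply by the base once.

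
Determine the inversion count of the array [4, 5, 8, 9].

Finding inversions in [4, 5, 8, 9]:


Total inversions: 0

The array has 0 inversions. It is already sorted.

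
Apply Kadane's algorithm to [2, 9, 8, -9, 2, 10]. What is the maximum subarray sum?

Using Kadane's algorithm on [2, 9, 8, -9, 2, 10]:

Scanning through the array:
Position 1 (value 9): max_ending_here = 11, max_so_far = 11
Position 2 (value 8): max_ending_here = 19, max_so_far = 19
Position 3 (value -9): max_ending_here = 10, max_so_far = 19
Position 4 (value 2): max_ending_here = 12, max_so_far = 19
Position 5 (value 10): max_ending_here = 22, max_so_far = 22

Maximum subarray: [2, 9, 8, -9, 2, 10]
Maximum sum: 22

The maximum subarray is [2, 9, 8, -9, 2, 10] with sum 22. This subarray runs from index 0 to index 5.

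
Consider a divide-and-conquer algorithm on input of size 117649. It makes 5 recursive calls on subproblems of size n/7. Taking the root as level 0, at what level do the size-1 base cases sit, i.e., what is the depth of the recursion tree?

For divide and conquer with division factor 7:

Problem sizes at each level:
Level 0: 117649
Level 1: 16807
Level 2: 2401
Level 3: 343
Level 4: 49
Level 5: 7
Level 6: 1

The root is level 0 and the size-1 base case is level 6 (the tree spans levels 0 through 6, i.e. 7 levels counting the root), so the depth is the number of divisions: log_7(117649) = 6

The recursion tree depth is log_7(117649) = 6. At each level, the problem size is divided by 7, so it takes 6 divisions to reduce to a base case of size 1. The algorithm makes 5 recursive calls at each level.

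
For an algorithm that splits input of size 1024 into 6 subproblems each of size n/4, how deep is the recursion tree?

For divide and conquer with division factor 4:

Problem sizes at each level:
Level 0: 1024
Level 1: 256
Level 2: 64
Level 3: 16
Level 4: 4
Level 5: 1

The root is level 0 and the size-1 base case is level 5 (the tree spans levels 0 through 5, i.e. 6 levels counting the root), so the depth is the number of divisions: log_4(1024) = 5

The recursion tree depth is log_4(1024) = 5. At each level, the problem size is divided by 4, so it takes 5 divisions to reduce to a base case of size 1. The algorithm makes 6 recursive calls at each level.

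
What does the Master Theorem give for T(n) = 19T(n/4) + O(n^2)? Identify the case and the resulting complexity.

Master Theorem for T(n) = 19T(n/4) + O(n^2):

a = 19, b = 4, c = 2
log_b(a) = log_4(19) = 2.1240

Case 1: c = 2 < log_4(19) = 2.1240
T(n) = O(n^(log_4 19))

For T(n) = 19T(n/4) + O(n^2): log_4(19) = 2.1240. This is Case 1 of the Master Theorem (c < log_b(a), work dominated by leaves), giving O(n^(log_4 19)).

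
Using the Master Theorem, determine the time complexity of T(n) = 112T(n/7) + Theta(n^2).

Master Theorem for T(n) = 112T(n/7) + O(n^2):

a = 112, b = 7, c = 2
log_b(a) = log_7(112) = 2.4248

Case 1: c = 2 < log_7(112) = 2.4248
T(n) = O(n^(log_7 112))

For T(n) = 112T(n/7) + O(n^2): log_7(112) = 2.4248. This is Case 1 of the Master Theorem (c < log_b(a), work dominated by leaves), giving O(n^(log_7 112)).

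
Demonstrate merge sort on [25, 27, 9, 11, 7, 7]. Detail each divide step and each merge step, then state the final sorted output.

Merge sort trace:

Split: [25, 27, 9, 11, 7, 7] -> [25, 27, 9] and [11, 7, 7]
  Split: [25, 27, 9] -> [25] and [27, 9]
    Split: [27, 9] -> [27] and [9]
    Merge: [27] + [9] -> [9, 27]
  Merge: [25] + [9, 27] -> [9, 25, 27]
  Split: [11, 7, 7] -> [11] and [7, 7]
    Split: [7, 7] -> [7] and [7]
    Merge: [7] + [7] -> [7, 7]
  Merge: [11] + [7, 7] -> [7, 7, 11]
Merge: [9, 25, 27] + [7, 7, 11] -> [7, 7, 9, 11, 25, 27]

Final sorted array: [7, 7, 9, 11, 25, 27]

The merge sort proceeds by recursively splitting the array and merging sorted halves.
After all merges, the sorted array is [7, 7, 9, 11, 25, 27].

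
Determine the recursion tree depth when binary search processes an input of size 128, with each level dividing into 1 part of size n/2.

For divide and conquer with division factor 2:

Problem sizes at each level:
Level 0: 128
Level 1: 64
Level 2: 32
Level 3: 16
Level 4: 8
Level 5: 4
Level 6: 2
Level 7: 1

The root is level 0 and the size-1 base case is level 7 (the tree spans levels 0 through 7, i.e. 8 levels counting the root), so the depth is the number of divisions: log_2(128) = 7

The recursion tree depth is log_2(128) = 7. At each level, the problem size is divided by 2, so it takes 7 divisions to reduce to a base case of size 1. The algorithm makes 1 recursive call at each level.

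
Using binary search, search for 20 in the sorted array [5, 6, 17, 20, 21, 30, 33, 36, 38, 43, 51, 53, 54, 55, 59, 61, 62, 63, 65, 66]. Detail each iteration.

Binary search for 20 in [5, 6, 17, 20, 21, 30, 33, 36, 38, 43, 51, 53, 54, 55, 59, 61, 62, 63, 65, 66]:

lo=0, hi=19, mid=9, arr[mid]=43 -> 43 > 20, search left half
lo=0, hi=8, mid=4, arr[mid]=21 -> 21 > 20, search left half
lo=0, hi=3, mid=1, arr[mid]=6 -> 6 < 20, search right half
lo=2, hi=3, mid=2, arr[mid]=17 -> 17 < 20, search right half
lo=3, hi=3, mid=3, arr[mid]=20 -> Found target at index 3!

Binary search finds 20 at index 3 after 5 comparisons. The search repeatedly halves the search space by comparing with the middle element.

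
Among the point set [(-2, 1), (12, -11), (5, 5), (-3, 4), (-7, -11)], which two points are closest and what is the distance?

Computing all pairwise distances among 5 points:

d((-2, 1), (12, -11)) = 18.4391
d((-2, 1), (5, 5)) = 8.0623
d((-2, 1), (-3, 4)) = 3.1623 <-- minimum
d((-2, 1), (-7, -11)) = 13.0
d((12, -11), (5, 5)) = 17.4642
d((12, -11), (-3, 4)) = 21.2132
d((12, -11), (-7, -11)) = 19.0
d((5, 5), (-3, 4)) = 8.0623
d((5, 5), (-7, -11)) = 20.0
d((-3, 4), (-7, -11)) = 15.5242

Closest pair: (-2, 1) and (-3, 4) with distance 3.1623

The closest pair is (-2, 1) and (-3, 4) with Euclidean distance 3.1623. For 5 points, brute-force pairwise comparison is shown above. For large n, the divide-and-conquer algorithm (sort by x, recurse on halves, check the dividing strip) achieves O(n log n).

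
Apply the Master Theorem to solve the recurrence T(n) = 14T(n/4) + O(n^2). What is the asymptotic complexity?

Master Theorem for T(n) = 14T(n/4) + O(n^2):

a = 14, b = 4, c = 2
log_b(a) = log_4(14) = 1.9037

Case 3: c = 2 > log_4(14) = 1.9037
T(n) = O(n^2) = O(n^2)

For T(n) = 14T(n/4) + O(n^2): log_4(14) = 1.9037. This is Case 3 of the Master Theorem (c > log_b(a), work dominated by root), giving O(n^2).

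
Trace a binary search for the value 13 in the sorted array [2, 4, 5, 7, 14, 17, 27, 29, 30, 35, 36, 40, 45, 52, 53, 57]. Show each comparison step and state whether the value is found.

Binary search for 13 in [2, 4, 5, 7, 14, 17, 27, 29, 30, 35, 36, 40, 45, 52, 53, 57]:

lo=0, hi=15, mid=7, arr[mid]=29 -> 29 > 13, search left half
lo=0, hi=6, mid=3, arr[mid]=7 -> 7 < 13, search right half
lo=4, hi=6, mid=5, arr[mid]=17 -> 17 > 13, search left half
lo=4, hi=4, mid=4, arr[mid]=14 -> 14 > 13, search left half
lo=4 > hi=3, target 13 not found

Binary search determines that 13 is not in the array after 4 comparisons. The search space was exhausted without finding the target.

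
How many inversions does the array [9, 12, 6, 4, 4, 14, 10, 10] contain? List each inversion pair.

Finding inversions in [9, 12, 6, 4, 4, 14, 10, 10]:

(0, 2): arr[0]=9 > arr[2]=6
(0, 3): arr[0]=9 > arr[3]=4
(0, 4): arr[0]=9 > arr[4]=4
(1, 2): arr[1]=12 > arr[2]=6
(1, 3): arr[1]=12 > arr[3]=4
(1, 4): arr[1]=12 > arr[4]=4
(1, 6): arr[1]=12 > arr[6]=10
(1, 7): arr[1]=12 > arr[7]=10
(2, 3): arr[2]=6 > arr[3]=4
(2, 4): arr[2]=6 > arr[4]=4
(5, 6): arr[5]=14 > arr[6]=10
(5, 7): arr[5]=14 > arr[7]=10

Total inversions: 12

The array has 12 inversion(s): (0,2), (0,3), (0,4), (1,2), (1,3), (1,4), (1,6), (1,7), (2,3), (2,4), (5,6), (5,7). Each pair (i,j) satisfies i < j and arr[i] > arr[j].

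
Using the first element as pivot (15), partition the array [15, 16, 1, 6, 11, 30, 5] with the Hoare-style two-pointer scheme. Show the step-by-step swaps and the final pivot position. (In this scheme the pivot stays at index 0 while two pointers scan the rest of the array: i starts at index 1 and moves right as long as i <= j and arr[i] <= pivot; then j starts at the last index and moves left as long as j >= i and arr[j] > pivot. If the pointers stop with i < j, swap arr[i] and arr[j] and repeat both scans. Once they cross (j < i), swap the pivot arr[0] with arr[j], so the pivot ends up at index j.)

Hoare-style two-pointer partition with pivot = 15:

Initial array: [15, 16, 1, 6, 11, 30, 5]

Pointers start at i = 1, j = 6.
i stops at index 1 (arr[1]=16 > 15), j stops at index 6 (arr[6]=5 <= 15): swap arr[1] and arr[6], array becomes [15, 5, 1, 6, 11, 30, 16]
i ends at 5, j ends at 4: the pointers have crossed (j < i), so scanning stops.

Swap pivot arr[0] with arr[4] to place pivot at position 4: [11, 5, 1, 6, 15, 30, 16]
Pivot position: 4

After partitioning with pivot 15, the array becomes [11, 5, 1, 6, 15, 30, 16]. The pivot is placed at index 4. All elements to the left of the pivot are <= 15, and all elements to the right are > 15.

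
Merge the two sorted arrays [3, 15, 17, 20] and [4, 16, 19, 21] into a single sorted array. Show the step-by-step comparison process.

Merging process:

Compare 3 vs 4: take 3 from left. Merged: [3]
Compare 15 vs 4: take 4 from right. Merged: [3, 4]
Compare 15 vs 16: take 15 from left. Merged: [3, 4, 15]
Compare 17 vs 16: take 16 from right. Merged: [3, 4, 15, 16]
Compare 17 vs 19: take 17 from left. Merged: [3, 4, 15, 16, 17]
Compare 20 vs 19: take 19 from right. Merged: [3, 4, 15, 16, 17, 19]
Compare 20 vs 21: take 20 from left. Merged: [3, 4, 15, 16, 17, 19, 20]
Append remaining from right: [21]. Merged: [3, 4, 15, 16, 17, 19, 20, 21]

Final merged array: [3, 4, 15, 16, 17, 19, 20, 21]
Total comparisons: 7

The merged array is [3, 4, 15, 16, 17, 19, 20, 21], requiring 7 comparisons. The merge step runs in O(n) time where n is the total number of elements.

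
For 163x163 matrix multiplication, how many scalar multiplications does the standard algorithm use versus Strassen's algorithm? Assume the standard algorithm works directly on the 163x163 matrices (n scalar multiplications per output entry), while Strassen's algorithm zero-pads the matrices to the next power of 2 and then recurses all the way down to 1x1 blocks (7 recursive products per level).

Matrix multiplication for 163x163 matrices:

Strassen's algorithm requires power-of-2 dimensions. Pad 163x163 to 256x256 (next power of 2).

Standard algorithm: 163^3 = 4330747 multiplications
Strassen's algorithm: 7^(log2(256)) = 7^8 = 5764801 multiplications
Difference: 4330747 - 5764801 = -1434054 (Strassen uses MORE here due to padding overhead — for small or just-over-power-of-2 n, padding can outweigh the per-level savings)

Standard: 4330747 multiplications (163^3). Strassen: 5764801 multiplications (7^8, after padding to 256x256). Strassen reduces 8 recursive multiplications to 7 at each level.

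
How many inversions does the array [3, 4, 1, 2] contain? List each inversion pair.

Finding inversions in [3, 4, 1, 2]:

(0, 2): arr[0]=3 > arr[2]=1
(0, 3): arr[0]=3 > arr[3]=2
(1, 2): arr[1]=4 > arr[2]=1
(1, 3): arr[1]=4 > arr[3]=2

Total inversions: 4

The array has 4 inversion(s): (0,2), (0,3), (1,2), (1,3). Each pair (i,j) satisfies i < j and arr[i] > arr[j].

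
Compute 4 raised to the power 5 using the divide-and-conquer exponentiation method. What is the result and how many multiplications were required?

Computing 4^5 by squaring (build up from 4^1; each line after the first costs one multiplication):

4^1 = 4
4^2 = (4^1)^2 = 4^2 = 16
4^4 = (4^2)^2 = 16^2 = 256
4^5 = 4 * 4^4 = 4 * 256 = 1024

Result: 1024
Multiplications needed: 3 (3 lines after 4^1)

4^5 = 1024. Using exponentiation by squaring, this requires 3 multiplications. The key idea: if the exponent is even, square the half-power; if odd, multiply by the base once.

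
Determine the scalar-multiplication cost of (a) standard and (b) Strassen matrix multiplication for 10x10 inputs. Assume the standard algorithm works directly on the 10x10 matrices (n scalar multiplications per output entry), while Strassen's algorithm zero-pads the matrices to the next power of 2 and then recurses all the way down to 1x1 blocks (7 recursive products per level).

Matrix multiplication for 10x10 matrices:

Strassen's algorithm requires power-of-2 dimensions. Pad 10x10 to 16x16 (next power of 2).

Standard algorithm: 10^3 = 1000 multiplications
Strassen's algorithm: 7^(log2(16)) = 7^4 = 2401 multiplications
Difference: 1000 - 2401 = -1401 (Strassen uses MORE here due to padding overhead — for small or just-over-power-of-2 n, padding can outweigh the per-level savings)

Standard: 1000 multiplications (10^3). Strassen: 2401 multiplications (7^4, after padding to 16x16). Strassen reduces 8 recursive multiplications to 7 at each level.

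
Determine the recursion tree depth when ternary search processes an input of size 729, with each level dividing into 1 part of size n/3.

For divide and conquer with division factor 3:

Problem sizes at each level:
Level 0: 729
Level 1: 243
Level 2: 81
Level 3: 27
Level 4: 9
Level 5: 3
Level 6: 1

The root is level 0 and the size-1 base case is level 6 (the tree spans levels 0 through 6, i.e. 7 levels counting the root), so the depth is the number of divisions: log_3(729) = 6

The recursion tree depth is log_3(729) = 6. At each level, the problem size is divided by 3, so it takes 6 divisions to reduce to a base case of size 1. The algorithm makes 1 recursive call at each level.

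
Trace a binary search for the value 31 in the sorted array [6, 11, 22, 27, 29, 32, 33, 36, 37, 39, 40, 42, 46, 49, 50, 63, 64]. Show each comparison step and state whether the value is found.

Binary search for 31 in [6, 11, 22, 27, 29, 32, 33, 36, 37, 39, 40, 42, 46, 49, 50, 63, 64]:

lo=0, hi=16, mid=8, arr[mid]=37 -> 37 > 31, search left half
lo=0, hi=7, mid=3, arr[mid]=27 -> 27 < 31, search right half
lo=4, hi=7, mid=5, arr[mid]=32 -> 32 > 31, search left half
lo=4, hi=4, mid=4, arr[mid]=29 -> 29 < 31, search right half
lo=5 > hi=4, target 31 not found

Binary search determines that 31 is not in the array after 4 comparisons. The search space was exhausted without finding the target.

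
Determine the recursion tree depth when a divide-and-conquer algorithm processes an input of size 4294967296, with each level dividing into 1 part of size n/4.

For divide and conquer with division factor 4:

Problem sizes at each level:
Level 0: 4294967296
Level 1: 1073741824
Level 2: 268435456
Level 3: 67108864
Level 4: 16777216
Level 5: 4194304
Level 6: 1048576
Level 7: 262144
Level 8: 65536
Level 9: 16384
Level 10: 4096
Level 11: 1024
Level 12: 256
Level 13: 64
Level 14: 16
Level 15: 4
Level 16: 1

The root is level 0 and the size-1 base case is level 16 (the tree spans levels 0 through 16, i.e. 17 levels counting the root), so the depth is the number of divisions: log_4(4294967296) = 16

The recursion tree depth is log_4(4294967296) = 16. At each level, the problem size is divided by 4, so it takes 16 divisions to reduce to a base case of size 1. The algorithm makes 1 recursive call at each level.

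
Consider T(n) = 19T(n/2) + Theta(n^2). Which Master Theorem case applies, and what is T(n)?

Master Theorem for T(n) = 19T(n/2) + O(n^2):

a = 19, b = 2, c = 2
log_b(a) = log_2(19) = 4.2479

Case 1: c = 2 < log_2(19) = 4.2479
T(n) = O(n^(log_2 19))

For T(n) = 19T(n/2) + O(n^2): log_2(19) = 4.2479. This is Case 1 of the Master Theorem (c < log_b(a), work dominated by leaves), giving O(n^(log_2 19)).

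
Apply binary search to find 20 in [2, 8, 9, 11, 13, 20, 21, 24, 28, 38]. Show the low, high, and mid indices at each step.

Binary search for 20 in [2, 8, 9, 11, 13, 20, 21, 24, 28, 38]:

lo=0, hi=9, mid=4, arr[mid]=13 -> 13 < 20, search right half
lo=5, hi=9, mid=7, arr[mid]=24 -> 24 > 20, search left half
lo=5, hi=6, mid=5, arr[mid]=20 -> Found target at index 5!

Binary search finds 20 at index 5 after 3 comparisons. The search repeatedly halves the search space by comparing with the middle element.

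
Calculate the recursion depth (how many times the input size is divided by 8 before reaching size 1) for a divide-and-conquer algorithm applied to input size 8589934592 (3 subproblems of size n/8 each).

For divide and conquer with division factor 8:

Problem sizes at each level:
Level 0: 8589934592
Level 1: 1073741824
Level 2: 134217728
Level 3: 16777216
Level 4: 2097152
Level 5: 262144
Level 6: 32768
Level 7: 4096
Level 8: 512
Level 9: 64
Level 10: 8
Level 11: 1

The root is level 0 and the size-1 base case is level 11 (the tree spans levels 0 through 11, i.e. 12 levels counting the root), so the depth is the number of divisions: log_8(8589934592) = 11

The recursion tree depth is log_8(8589934592) = 11. At each level, the problem size is divided by 8, so it takes 11 divisions to reduce to a base case of size 1. The algorithm makes 3 recursive calls at each level.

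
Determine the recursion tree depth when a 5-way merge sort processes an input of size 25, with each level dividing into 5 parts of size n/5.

For divide and conquer with division factor 5:

Problem sizes at each level:
Level 0: 25
Level 1: 5
Level 2: 1

The root is level 0 and the size-1 base case is level 2 (the tree spans levels 0 through 2, i.e. 3 levels counting the root), so the depth is the number of divisions: log_5(25) = 2

The recursion tree depth is log_5(25) = 2. At each level, the problem size is divided by 5, so it takes 2 divisions to reduce to a base case of size 1. The algorithm makes 5 recursive calls at each level.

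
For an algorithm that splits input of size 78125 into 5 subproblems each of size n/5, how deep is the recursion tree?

For divide and conquer with division factor 5:

Problem sizes at each level:
Level 0: 78125
Level 1: 15625
Level 2: 3125
Level 3: 625
Level 4: 125
Level 5: 25
Level 6: 5
Level 7: 1

The root is level 0 and the size-1 base case is level 7 (the tree spans levels 0 through 7, i.e. 8 levels counting the root), so the depth is the number of divisions: log_5(78125) = 7

The recursion tree depth is log_5(78125) = 7. At each level, the problem size is divided by 5, so it takes 7 divisions to reduce to a base case of size 1. The algorithm makes 5 recursive calls at each level.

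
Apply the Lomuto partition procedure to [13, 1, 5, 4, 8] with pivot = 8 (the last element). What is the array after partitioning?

Lomuto partition with pivot = 8:

Initial array: [13, 1, 5, 4, 8]

arr[0]=13 > 8: no swap
arr[1]=1 <= 8: swap with position 0, array becomes [1, 13, 5, 4, 8]
arr[2]=5 <= 8: swap with position 1, array becomes [1, 5, 13, 4, 8]
arr[3]=4 <= 8: swap with position 2, array becomes [1, 5, 4, 13, 8]

Place pivot at position 3: [1, 5, 4, 8, 13]
Pivot position: 3

After partitioning with pivot 8, the array becomes [1, 5, 4, 8, 13]. The pivot is placed at index 3. All elements to the left of the pivot are <= 8, and all elements to the right are > 8.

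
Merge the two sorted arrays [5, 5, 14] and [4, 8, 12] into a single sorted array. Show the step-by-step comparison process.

Merging process:

Compare 5 vs 4: take 4 from right. Merged: [4]
Compare 5 vs 8: take 5 from left. Merged: [4, 5]
Compare 5 vs 8: take 5 from left. Merged: [4, 5, 5]
Compare 14 vs 8: take 8 from right. Merged: [4, 5, 5, 8]
Compare 14 vs 12: take 12 from right. Merged: [4, 5, 5, 8, 12]
Append remaining from left: [14]. Merged: [4, 5, 5, 8, 12, 14]

Final merged array: [4, 5, 5, 8, 12, 14]
Total comparisons: 5

The merged array is [4, 5, 5, 8, 12, 14], requiring 5 comparisons. The merge step runs in O(n) time where n is the total number of elements.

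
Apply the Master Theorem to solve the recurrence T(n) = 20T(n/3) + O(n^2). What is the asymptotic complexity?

Master Theorem for T(n) = 20T(n/3) + O(n^2):

a = 20, b = 3, c = 2
log_b(a) = log_3(20) = 2.7268

Case 1: c = 2 < log_3(20) = 2.7268
T(n) = O(n^(log_3 20))

For T(n) = 20T(n/3) + O(n^2): log_3(20) = 2.7268. This is Case 1 of the Master Theorem (c < log_b(a), work dominated by leaves), giving O(n^(log_3 20)).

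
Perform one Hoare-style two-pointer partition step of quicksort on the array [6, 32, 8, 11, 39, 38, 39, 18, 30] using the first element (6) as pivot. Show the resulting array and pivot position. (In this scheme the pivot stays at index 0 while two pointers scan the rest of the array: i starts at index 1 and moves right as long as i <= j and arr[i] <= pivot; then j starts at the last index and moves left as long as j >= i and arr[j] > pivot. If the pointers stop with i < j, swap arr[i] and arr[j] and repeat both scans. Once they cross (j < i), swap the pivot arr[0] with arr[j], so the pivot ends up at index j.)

Hoare-style two-pointer partition with pivot = 6:

Initial array: [6, 32, 8, 11, 39, 38, 39, 18, 30]

Pointers start at i = 1, j = 8.
i ends at 1, j ends at 0: the pointers have crossed (j < i), so scanning stops.

j = 0, so swapping arr[0] with arr[j] leaves the pivot at position 0: [6, 32, 8, 11, 39, 38, 39, 18, 30]
Pivot position: 0

After partitioning with pivot 6, the array becomes [6, 32, 8, 11, 39, 38, 39, 18, 30]. The pivot is placed at index 0. All elements to the left of the pivot are <= 6, and all elements to the right are > 6.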